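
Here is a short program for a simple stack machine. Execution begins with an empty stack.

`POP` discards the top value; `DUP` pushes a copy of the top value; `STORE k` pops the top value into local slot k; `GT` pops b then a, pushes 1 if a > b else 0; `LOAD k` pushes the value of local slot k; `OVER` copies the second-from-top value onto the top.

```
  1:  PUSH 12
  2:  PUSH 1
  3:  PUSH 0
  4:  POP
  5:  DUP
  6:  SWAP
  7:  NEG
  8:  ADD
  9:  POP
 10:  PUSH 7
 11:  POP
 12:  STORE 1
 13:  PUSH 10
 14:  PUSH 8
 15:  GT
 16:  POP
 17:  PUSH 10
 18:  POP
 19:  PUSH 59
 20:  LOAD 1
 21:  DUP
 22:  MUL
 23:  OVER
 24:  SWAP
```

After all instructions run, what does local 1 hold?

PUSH 12 : [12]
PUSH 1  : [12, 1]
PUSH 0  : [12, 1, 0]
POP     : [12, 1]
DUP     : [12, 1, 1]
SWAP    : [12, 1, 1]
NEG     : [12, 1, -1]
ADD     : [12, 0]
POP     : [12]
PUSH 7  : [12, 7]
POP     : [12]
STORE 1 : []
PUSH 10 : [10]
PUSH 8  : [10, 8]
GT      : [1]
POP     : []
PUSH 10 : [10]
POP     : []
PUSH 59 : [59]
LOAD 1  : [59, 12]
DUP     : [59, 12, 12]
MUL     : [59, 144]
OVER    : [59, 144, 59]
SWAP    : [59, 59, 144]

12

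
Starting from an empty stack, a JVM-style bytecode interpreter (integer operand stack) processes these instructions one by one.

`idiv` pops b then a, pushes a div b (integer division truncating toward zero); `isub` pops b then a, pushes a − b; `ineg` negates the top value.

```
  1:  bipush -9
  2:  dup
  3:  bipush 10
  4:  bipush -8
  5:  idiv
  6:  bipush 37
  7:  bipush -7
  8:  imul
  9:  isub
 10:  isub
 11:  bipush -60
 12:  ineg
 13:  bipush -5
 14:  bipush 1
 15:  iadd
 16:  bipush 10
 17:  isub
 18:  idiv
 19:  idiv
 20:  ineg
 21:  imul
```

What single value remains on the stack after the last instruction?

bipush -9  : [-9]
dup        : [-9, -9]
bipush 10  : [-9, -9, 10]
bipush -8  : [-9, -9, 10, -8]
idiv       : [-9, -9, -1]
bipush 37  : [-9, -9, -1, 37]
bipush -7  : [-9, -9, -1, 37, -7]
imul       : [-9, -9, -1, -259]
isub       : [-9, -9, 258]
isub       : [-9, -267]
bipush -60 : [-9, -267, -60]
ineg       : [-9, -267, 60]
bipush -5  : [-9, -267, 60, -5]
bipush 1   : [-9, -267, 60, -5, 1]
iadd       : [-9, -267, 60, -4]
bipush 10  : [-9, -267, 60, -4, 10]
isub       : [-9, -267, 60, -14]
idiv       : [-9, -267, -4]
idiv       : [-9, 66]
ineg       : [-9, -66]
imul       : [594]

594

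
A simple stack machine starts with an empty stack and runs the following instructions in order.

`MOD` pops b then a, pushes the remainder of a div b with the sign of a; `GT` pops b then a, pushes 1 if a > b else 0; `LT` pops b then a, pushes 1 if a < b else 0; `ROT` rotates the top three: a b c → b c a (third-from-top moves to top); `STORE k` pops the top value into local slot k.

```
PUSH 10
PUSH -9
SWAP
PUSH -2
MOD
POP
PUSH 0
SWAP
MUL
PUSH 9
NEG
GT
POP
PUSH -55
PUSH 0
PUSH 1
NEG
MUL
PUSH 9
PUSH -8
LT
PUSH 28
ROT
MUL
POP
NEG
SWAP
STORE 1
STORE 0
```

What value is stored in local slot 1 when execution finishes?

-55

PUSH 10  -> 10
PUSH -9  -> 10 -9
SWAP     -> -9 10
PUSH -2  -> -9 10 -2
MOD      -> -9 0
POP      -> -9
PUSH 0   -> -9 0
SWAP     -> 0 -9
MUL      -> 0
PUSH 9   -> 0 9
NEG      -> 0 -9
GT       -> 1
POP      -> (empty)
PUSH -55 -> -55
PUSH 0   -> -55 0
PUSH 1   -> -55 0 1
NEG      -> -55 0 -1
MUL      -> -55 0
PUSH 9   -> -55 0 9
PUSH -8  -> -55 0 9 -8
LT       -> -55 0 0
PUSH 28  -> -55 0 0 28
ROT      -> -55 0 28 0
MUL      -> -55 0 0
POP      -> -55 0
NEG      -> -55 0
SWAP     -> 0 -55
STORE 1  -> 0
STORE 0  -> (empty)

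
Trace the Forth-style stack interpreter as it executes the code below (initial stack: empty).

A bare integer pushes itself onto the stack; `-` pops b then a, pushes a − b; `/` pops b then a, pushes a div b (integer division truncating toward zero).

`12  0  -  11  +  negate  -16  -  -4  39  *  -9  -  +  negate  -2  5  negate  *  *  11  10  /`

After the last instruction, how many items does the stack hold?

12     -> 12
0      -> 12 0
-      -> 12
11     -> 12 11
+      -> 23
negate -> -23
-16    -> -23 -16
-      -> -7
-4     -> -7 -4
39     -> -7 -4 39
*      -> -7 -156
-9     -> -7 -156 -9
-      -> -7 -147
+      -> -154
negate -> 154
-2     -> 154 -2
5      -> 154 -2 5
negate -> 154 -2 -5
*      -> 154 10
*      -> 1540
11     -> 1540 11
10     -> 1540 11 10
/      -> 1540 1

2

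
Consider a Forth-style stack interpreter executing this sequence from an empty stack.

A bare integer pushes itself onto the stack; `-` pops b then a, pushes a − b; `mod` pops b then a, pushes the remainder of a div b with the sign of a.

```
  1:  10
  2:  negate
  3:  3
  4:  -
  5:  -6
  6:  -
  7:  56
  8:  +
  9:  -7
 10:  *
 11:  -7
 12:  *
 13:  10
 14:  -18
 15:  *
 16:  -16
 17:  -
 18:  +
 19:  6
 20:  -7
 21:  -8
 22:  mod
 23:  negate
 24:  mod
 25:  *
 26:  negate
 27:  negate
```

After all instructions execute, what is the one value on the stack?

10     → [10]
negate → [-10]
3      → [-10, 3]
-      → [-13]
-6     → [-13, -6]
-      → [-7]
56     → [-7, 56]
+      → [49]
-7     → [49, -7]
*      → [-343]
-7     → [-343, -7]
*      → [2401]
10     → [2401, 10]
-18    → [2401, 10, -18]
*      → [2401, -180]
-16    → [2401, -180, -16]
-      → [2401, -164]
+      → [2237]
6      → [2237, 6]
-7     → [2237, 6, -7]
-8     → [2237, 6, -7, -8]
mod    → [2237, 6, -7]
negate → [2237, 6, 7]
mod    → [2237, 6]
*      → [13422]
negate → [-13422]
negate → [13422]

13422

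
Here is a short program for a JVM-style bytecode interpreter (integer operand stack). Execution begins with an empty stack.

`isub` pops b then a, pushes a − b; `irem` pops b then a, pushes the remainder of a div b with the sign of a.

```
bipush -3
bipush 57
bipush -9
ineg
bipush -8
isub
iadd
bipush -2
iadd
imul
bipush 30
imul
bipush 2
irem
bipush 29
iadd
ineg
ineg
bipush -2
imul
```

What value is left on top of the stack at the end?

bipush -3  [-3]
bipush 57  [-3, 57]
bipush -9  [-3, 57, -9]
ineg       [-3, 57, 9]
bipush -8  [-3, 57, 9, -8]
isub       [-3, 57, 17]
iadd       [-3, 74]
bipush -2  [-3, 74, -2]
iadd       [-3, 72]
imul       [-216]
bipush 30  [-216, 30]
imul       [-6480]
bipush 2   [-6480, 2]
irem       [0]
bipush 29  [0, 29]
iadd       [29]
ineg       [-29]
ineg       [29]
bipush -2  [29, -2]
imul       [-58]

-58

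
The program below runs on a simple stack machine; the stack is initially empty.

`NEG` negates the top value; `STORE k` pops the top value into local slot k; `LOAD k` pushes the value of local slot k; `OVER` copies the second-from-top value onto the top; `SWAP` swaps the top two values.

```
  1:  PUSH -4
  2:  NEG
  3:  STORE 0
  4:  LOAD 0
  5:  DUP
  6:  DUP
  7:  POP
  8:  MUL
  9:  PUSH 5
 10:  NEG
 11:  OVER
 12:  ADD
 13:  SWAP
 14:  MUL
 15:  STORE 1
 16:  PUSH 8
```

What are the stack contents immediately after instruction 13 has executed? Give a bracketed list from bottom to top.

PUSH -4  [-4]
NEG      [4]
STORE 0  []
LOAD 0   [4]
DUP      [4, 4]
DUP      [4, 4, 4]
POP      [4, 4]
MUL      [16]
PUSH 5   [16, 5]
NEG      [16, -5]
OVER     [16, -5, 16]
ADD      [16, 11]
SWAP     [11, 16]

[11, 16]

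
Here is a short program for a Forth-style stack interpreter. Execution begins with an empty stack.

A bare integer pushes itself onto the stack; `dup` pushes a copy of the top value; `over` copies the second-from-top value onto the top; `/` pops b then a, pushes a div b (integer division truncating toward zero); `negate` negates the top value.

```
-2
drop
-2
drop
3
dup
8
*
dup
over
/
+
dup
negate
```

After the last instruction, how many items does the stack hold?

-2      [-2]
drop    []
-2      [-2]
drop    []
3       [3]
dup     [3, 3]
8       [3, 3, 8]
*       [3, 24]
dup     [3, 24, 24]
over    [3, 24, 24, 24]
/       [3, 24, 1]
+       [3, 25]
dup     [3, 25, 25]
negate  [3, 25, -25]

3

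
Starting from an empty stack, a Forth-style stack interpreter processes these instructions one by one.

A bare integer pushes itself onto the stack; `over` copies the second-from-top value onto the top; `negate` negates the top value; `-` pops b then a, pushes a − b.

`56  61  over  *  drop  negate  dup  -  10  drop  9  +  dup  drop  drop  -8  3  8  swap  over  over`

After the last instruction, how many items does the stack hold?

56      [56]
61      [56, 61]
over    [56, 61, 56]
*       [56, 3416]
drop    [56]
negate  [-56]
dup     [-56, -56]
-       [0]
10      [0, 10]
drop    [0]
9       [0, 9]
+       [9]
dup     [9, 9]
drop    [9]
drop    []
-8      [-8]
3       [-8, 3]
8       [-8, 3, 8]
swap    [-8, 8, 3]
over    [-8, 8, 3, 8]
over    [-8, 8, 3, 8, 3]

5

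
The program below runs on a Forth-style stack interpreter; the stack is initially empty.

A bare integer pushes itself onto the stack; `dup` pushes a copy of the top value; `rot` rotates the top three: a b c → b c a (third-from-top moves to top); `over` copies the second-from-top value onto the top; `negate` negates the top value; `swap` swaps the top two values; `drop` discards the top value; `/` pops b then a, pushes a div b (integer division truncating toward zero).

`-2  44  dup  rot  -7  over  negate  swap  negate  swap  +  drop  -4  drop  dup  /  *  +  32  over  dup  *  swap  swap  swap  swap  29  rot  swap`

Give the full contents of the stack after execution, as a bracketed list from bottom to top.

-2     : [-2]
44     : [-2, 44]
dup    : [-2, 44, 44]
rot    : [44, 44, -2]
-7     : [44, 44, -2, -7]
over   : [44, 44, -2, -7, -2]
negate : [44, 44, -2, -7, 2]
swap   : [44, 44, -2, 2, -7]
negate : [44, 44, -2, 2, 7]
swap   : [44, 44, -2, 7, 2]
+      : [44, 44, -2, 9]
drop   : [44, 44, -2]
-4     : [44, 44, -2, -4]
drop   : [44, 44, -2]
dup    : [44, 44, -2, -2]
/      : [44, 44, 1]
*      : [44, 44]
+      : [88]
32     : [88, 32]
over   : [88, 32, 88]
dup    : [88, 32, 88, 88]
*      : [88, 32, 7744]
swap   : [88, 7744, 32]
swap   : [88, 32, 7744]
swap   : [88, 7744, 32]
swap   : [88, 32, 7744]
29     : [88, 32, 7744, 29]
rot    : [88, 7744, 29, 32]
swap   : [88, 7744, 32, 29]

[88, 7744, 32, 29]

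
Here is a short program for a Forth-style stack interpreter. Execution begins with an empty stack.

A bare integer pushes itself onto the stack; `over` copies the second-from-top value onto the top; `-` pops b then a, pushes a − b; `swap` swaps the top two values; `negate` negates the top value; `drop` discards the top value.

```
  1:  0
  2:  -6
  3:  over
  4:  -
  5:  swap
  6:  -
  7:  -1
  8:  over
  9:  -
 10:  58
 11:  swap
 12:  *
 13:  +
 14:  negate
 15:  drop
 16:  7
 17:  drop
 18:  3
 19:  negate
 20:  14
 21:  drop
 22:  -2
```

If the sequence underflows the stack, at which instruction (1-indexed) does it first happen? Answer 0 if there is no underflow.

0      : [0]
-6     : [0, -6]
over   : [0, -6, 0]
-      : [0, -6]
swap   : [-6, 0]
-      : [-6]
-1     : [-6, -1]
over   : [-6, -1, -6]
-      : [-6, 5]
58     : [-6, 5, 58]
swap   : [-6, 58, 5]
*      : [-6, 290]
+      : [284]
negate : [-284]
drop   : []
7      : [7]
drop   : []
3      : [3]
negate : [-3]
14     : [-3, 14]
drop   : [-3]
-2     : [-3, -2]

0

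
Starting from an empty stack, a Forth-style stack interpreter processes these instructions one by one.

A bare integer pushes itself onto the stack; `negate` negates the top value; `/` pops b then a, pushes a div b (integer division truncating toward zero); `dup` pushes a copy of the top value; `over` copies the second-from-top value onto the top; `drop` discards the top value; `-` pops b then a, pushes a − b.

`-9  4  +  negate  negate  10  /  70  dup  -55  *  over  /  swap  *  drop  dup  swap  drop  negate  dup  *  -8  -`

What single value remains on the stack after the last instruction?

8

-9     : [-9]
4      : [-9, 4]
+      : [-5]
negate : [5]
negate : [-5]
10     : [-5, 10]
/      : [0]
70     : [0, 70]
dup    : [0, 70, 70]
-55    : [0, 70, 70, -55]
*      : [0, 70, -3850]
over   : [0, 70, -3850, 70]
/      : [0, 70, -55]
swap   : [0, -55, 70]
*      : [0, -3850]
drop   : [0]
dup    : [0, 0]
swap   : [0, 0]
drop   : [0]
negate : [0]
dup    : [0, 0]
*      : [0]
-8     : [0, -8]
-      : [8]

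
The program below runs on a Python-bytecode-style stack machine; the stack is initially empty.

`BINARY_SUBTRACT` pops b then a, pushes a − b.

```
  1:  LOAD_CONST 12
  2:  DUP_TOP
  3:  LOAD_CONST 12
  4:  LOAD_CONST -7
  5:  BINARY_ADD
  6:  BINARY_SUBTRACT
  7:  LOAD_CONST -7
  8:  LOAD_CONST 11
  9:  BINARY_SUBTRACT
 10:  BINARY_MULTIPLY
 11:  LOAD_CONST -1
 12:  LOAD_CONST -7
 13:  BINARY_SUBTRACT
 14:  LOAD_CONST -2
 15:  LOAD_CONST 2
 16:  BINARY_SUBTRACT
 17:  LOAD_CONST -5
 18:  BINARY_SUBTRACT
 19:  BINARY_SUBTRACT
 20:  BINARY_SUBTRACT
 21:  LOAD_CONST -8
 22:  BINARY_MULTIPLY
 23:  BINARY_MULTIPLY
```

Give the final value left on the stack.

12576

LOAD_CONST 12   : [12]
DUP_TOP         : [12, 12]
LOAD_CONST 12   : [12, 12, 12]
LOAD_CONST -7   : [12, 12, 12, -7]
BINARY_ADD      : [12, 12, 5]
BINARY_SUBTRACT : [12, 7]
LOAD_CONST -7   : [12, 7, -7]
LOAD_CONST 11   : [12, 7, -7, 11]
BINARY_SUBTRACT : [12, 7, -18]
BINARY_MULTIPLY : [12, -126]
LOAD_CONST -1   : [12, -126, -1]
LOAD_CONST -7   : [12, -126, -1, -7]
BINARY_SUBTRACT : [12, -126, 6]
LOAD_CONST -2   : [12, -126, 6, -2]
LOAD_CONST 2    : [12, -126, 6, -2, 2]
BINARY_SUBTRACT : [12, -126, 6, -4]
LOAD_CONST -5   : [12, -126, 6, -4, -5]
BINARY_SUBTRACT : [12, -126, 6, 1]
BINARY_SUBTRACT : [12, -126, 5]
BINARY_SUBTRACT : [12, -131]
LOAD_CONST -8   : [12, -131, -8]
BINARY_MULTIPLY : [12, 1048]
BINARY_MULTIPLY : [12576]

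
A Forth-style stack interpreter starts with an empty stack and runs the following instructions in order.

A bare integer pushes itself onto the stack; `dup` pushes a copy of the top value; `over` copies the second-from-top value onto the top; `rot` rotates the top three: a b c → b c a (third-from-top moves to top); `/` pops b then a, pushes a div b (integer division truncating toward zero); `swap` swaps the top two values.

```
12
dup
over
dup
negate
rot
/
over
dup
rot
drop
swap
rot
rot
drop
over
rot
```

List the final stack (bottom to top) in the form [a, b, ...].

12     → [12]
dup    → [12, 12]
over   → [12, 12, 12]
dup    → [12, 12, 12, 12]
negate → [12, 12, 12, -12]
rot    → [12, 12, -12, 12]
/      → [12, 12, -1]
over   → [12, 12, -1, 12]
dup    → [12, 12, -1, 12, 12]
rot    → [12, 12, 12, 12, -1]
drop   → [12, 12, 12, 12]
swap   → [12, 12, 12, 12]
rot    → [12, 12, 12, 12]
rot    → [12, 12, 12, 12]
drop   → [12, 12, 12]
over   → [12, 12, 12, 12]
rot    → [12, 12, 12, 12]

[12, 12, 12, 12]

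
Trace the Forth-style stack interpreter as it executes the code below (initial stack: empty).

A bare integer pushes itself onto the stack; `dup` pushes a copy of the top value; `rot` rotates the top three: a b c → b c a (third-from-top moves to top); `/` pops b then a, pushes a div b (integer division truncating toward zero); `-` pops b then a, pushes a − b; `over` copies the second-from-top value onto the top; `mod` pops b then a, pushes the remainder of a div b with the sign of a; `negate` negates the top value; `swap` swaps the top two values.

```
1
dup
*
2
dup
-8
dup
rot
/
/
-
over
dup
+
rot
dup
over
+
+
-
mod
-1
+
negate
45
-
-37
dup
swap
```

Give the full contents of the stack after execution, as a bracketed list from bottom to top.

1      -> 1
dup    -> 1 1
*      -> 1
2      -> 1 2
dup    -> 1 2 2
-8     -> 1 2 2 -8
dup    -> 1 2 2 -8 -8
rot    -> 1 2 -8 -8 2
/      -> 1 2 -8 -4
/      -> 1 2 2
-      -> 1 0
over   -> 1 0 1
dup    -> 1 0 1 1
+      -> 1 0 2
rot    -> 0 2 1
dup    -> 0 2 1 1
over   -> 0 2 1 1 1
+      -> 0 2 1 2
+      -> 0 2 3
-      -> 0 -1
mod    -> 0
-1     -> 0 -1
+      -> -1
negate -> 1
45     -> 1 45
-      -> -44
-37    -> -44 -37
dup    -> -44 -37 -37
swap   -> -44 -37 -37

[-44, -37, -37]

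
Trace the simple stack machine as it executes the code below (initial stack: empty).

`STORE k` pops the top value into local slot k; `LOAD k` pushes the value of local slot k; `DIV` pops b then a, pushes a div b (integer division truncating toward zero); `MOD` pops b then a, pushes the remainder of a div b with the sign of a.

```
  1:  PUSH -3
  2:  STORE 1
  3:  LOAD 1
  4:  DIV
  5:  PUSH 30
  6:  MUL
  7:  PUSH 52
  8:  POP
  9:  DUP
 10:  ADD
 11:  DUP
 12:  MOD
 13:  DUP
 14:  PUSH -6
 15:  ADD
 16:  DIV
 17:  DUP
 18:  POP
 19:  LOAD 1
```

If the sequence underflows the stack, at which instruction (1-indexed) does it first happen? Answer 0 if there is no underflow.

4

PUSH -3  -3
STORE 1  (empty)
LOAD 1   -3
DIV  — needs 2 operands, stack has 1 → underflow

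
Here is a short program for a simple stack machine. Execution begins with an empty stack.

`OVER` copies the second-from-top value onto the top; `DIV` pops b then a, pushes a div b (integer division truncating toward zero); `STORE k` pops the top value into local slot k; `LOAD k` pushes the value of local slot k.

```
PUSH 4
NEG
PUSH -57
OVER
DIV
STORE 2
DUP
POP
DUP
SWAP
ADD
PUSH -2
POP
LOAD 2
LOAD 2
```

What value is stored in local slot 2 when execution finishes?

PUSH 4   : 4
NEG      : -4
PUSH -57 : -4 -57
OVER     : -4 -57 -4
DIV      : -4 14
STORE 2  : -4
DUP      : -4 -4
POP      : -4
DUP      : -4 -4
SWAP     : -4 -4
ADD      : -8
PUSH -2  : -8 -2
POP      : -8
LOAD 2   : -8 14
LOAD 2   : -8 14 14

14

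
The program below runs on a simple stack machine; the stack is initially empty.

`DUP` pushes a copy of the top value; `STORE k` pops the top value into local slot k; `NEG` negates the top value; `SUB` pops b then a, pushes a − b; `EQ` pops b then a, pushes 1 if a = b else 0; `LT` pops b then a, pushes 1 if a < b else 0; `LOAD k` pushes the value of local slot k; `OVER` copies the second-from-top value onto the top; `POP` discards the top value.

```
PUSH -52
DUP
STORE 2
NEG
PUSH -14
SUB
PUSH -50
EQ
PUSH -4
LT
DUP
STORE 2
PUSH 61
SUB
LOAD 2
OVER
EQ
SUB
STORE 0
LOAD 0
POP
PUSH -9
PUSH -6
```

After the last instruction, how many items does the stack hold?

PUSH -52 : -52
DUP      : -52 -52
STORE 2  : -52
NEG      : 52
PUSH -14 : 52 -14
SUB      : 66
PUSH -50 : 66 -50
EQ       : 0
PUSH -4  : 0 -4
LT       : 0
DUP      : 0 0
STORE 2  : 0
PUSH 61  : 0 61
SUB      : -61
LOAD 2   : -61 0
OVER     : -61 0 -61
EQ       : -61 0
SUB      : -61
STORE 0  : (empty)
LOAD 0   : -61
POP      : (empty)
PUSH -9  : -9
PUSH -6  : -9 -6

2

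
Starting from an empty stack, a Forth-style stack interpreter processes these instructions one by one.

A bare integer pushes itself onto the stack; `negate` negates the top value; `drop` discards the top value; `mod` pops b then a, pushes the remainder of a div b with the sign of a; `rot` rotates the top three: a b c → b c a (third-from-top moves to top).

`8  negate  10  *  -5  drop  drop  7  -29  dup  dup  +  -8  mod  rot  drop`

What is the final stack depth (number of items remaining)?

8      : [8]
negate : [-8]
10     : [-8, 10]
*      : [-80]
-5     : [-80, -5]
drop   : [-80]
drop   : []
7      : [7]
-29    : [7, -29]
dup    : [7, -29, -29]
dup    : [7, -29, -29, -29]
+      : [7, -29, -58]
-8     : [7, -29, -58, -8]
mod    : [7, -29, -2]
rot    : [-29, -2, 7]
drop   : [-29, -2]

2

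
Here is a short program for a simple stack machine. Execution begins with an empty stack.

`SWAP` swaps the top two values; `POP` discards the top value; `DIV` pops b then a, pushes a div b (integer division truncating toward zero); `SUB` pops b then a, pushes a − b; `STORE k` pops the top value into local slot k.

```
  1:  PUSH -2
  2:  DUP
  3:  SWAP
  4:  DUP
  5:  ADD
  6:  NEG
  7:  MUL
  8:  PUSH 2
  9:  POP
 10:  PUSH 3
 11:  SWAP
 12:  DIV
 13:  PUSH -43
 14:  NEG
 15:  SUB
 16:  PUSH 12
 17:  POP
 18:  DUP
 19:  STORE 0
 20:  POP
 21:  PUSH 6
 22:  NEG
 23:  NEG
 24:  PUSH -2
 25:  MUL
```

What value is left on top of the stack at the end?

PUSH -2  → -2
DUP      → -2 -2
SWAP     → -2 -2
DUP      → -2 -2 -2
ADD      → -2 -4
NEG      → -2 4
MUL      → -8
PUSH 2   → -8 2
POP      → -8
PUSH 3   → -8 3
SWAP     → 3 -8
DIV      → 0
PUSH -43 → 0 -43
NEG      → 0 43
SUB      → -43
PUSH 12  → -43 12
POP      → -43
DUP      → -43 -43
STORE 0  → -43
POP      → (empty)
PUSH 6   → 6
NEG      → -6
NEG      → 6
PUSH -2  → 6 -2
MUL      → -12

-12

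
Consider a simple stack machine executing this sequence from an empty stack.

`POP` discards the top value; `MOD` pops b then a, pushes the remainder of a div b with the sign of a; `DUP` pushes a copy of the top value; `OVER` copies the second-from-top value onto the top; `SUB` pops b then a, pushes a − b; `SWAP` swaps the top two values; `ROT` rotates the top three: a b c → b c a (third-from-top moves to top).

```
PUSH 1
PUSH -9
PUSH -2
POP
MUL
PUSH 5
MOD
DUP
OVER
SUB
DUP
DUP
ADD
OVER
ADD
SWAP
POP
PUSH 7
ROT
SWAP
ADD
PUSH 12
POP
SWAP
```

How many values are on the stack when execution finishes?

PUSH 1  -> 1
PUSH -9 -> 1 -9
PUSH -2 -> 1 -9 -2
POP     -> 1 -9
MUL     -> -9
PUSH 5  -> -9 5
MOD     -> -4
DUP     -> -4 -4
OVER    -> -4 -4 -4
SUB     -> -4 0
DUP     -> -4 0 0
DUP     -> -4 0 0 0
ADD     -> -4 0 0
OVER    -> -4 0 0 0
ADD     -> -4 0 0
SWAP    -> -4 0 0
POP     -> -4 0
PUSH 7  -> -4 0 7
ROT     -> 0 7 -4
SWAP    -> 0 -4 7
ADD     -> 0 3
PUSH 12 -> 0 3 12
POP     -> 0 3
SWAP    -> 3 0

2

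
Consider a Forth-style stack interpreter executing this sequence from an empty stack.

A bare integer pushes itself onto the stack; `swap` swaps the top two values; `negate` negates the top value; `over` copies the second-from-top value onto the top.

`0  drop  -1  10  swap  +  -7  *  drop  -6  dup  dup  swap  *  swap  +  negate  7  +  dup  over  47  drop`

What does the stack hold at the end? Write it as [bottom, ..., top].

[-23, -23, -23]

0      -> 0
drop   -> (empty)
-1     -> -1
10     -> -1 10
swap   -> 10 -1
+      -> 9
-7     -> 9 -7
*      -> -63
drop   -> (empty)
-6     -> -6
dup    -> -6 -6
dup    -> -6 -6 -6
swap   -> -6 -6 -6
*      -> -6 36
swap   -> 36 -6
+      -> 30
negate -> -30
7      -> -30 7
+      -> -23
dup    -> -23 -23
over   -> -23 -23 -23
47     -> -23 -23 -23 47
drop   -> -23 -23 -23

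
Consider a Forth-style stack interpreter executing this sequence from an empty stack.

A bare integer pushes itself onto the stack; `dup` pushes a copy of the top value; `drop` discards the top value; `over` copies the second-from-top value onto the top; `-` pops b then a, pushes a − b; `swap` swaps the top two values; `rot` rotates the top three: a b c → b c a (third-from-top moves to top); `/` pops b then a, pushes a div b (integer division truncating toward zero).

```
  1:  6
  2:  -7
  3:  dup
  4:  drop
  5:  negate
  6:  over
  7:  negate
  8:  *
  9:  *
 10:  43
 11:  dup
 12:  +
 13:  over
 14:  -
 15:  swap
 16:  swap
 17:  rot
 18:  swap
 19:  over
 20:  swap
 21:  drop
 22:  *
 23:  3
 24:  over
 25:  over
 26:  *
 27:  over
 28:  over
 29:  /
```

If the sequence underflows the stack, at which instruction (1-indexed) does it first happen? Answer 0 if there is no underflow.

17

6      → 6
-7     → 6 -7
dup    → 6 -7 -7
drop   → 6 -7
negate → 6 7
over   → 6 7 6
negate → 6 7 -6
*      → 6 -42
*      → -252
43     → -252 43
dup    → -252 43 43
+      → -252 86
over   → -252 86 -252
-      → -252 338
swap   → 338 -252
swap   → -252 338
rot  — needs 3 operands, stack has 2 → underflow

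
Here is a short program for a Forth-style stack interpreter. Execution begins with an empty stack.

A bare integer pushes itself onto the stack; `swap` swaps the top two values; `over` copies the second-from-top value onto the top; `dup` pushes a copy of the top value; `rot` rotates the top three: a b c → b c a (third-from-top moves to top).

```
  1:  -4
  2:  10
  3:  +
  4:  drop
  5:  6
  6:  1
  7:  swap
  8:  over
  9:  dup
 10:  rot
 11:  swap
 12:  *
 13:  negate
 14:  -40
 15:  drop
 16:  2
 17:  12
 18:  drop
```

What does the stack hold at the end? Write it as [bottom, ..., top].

[1, 1, -6, 2]

-4     : [-4]
10     : [-4, 10]
+      : [6]
drop   : []
6      : [6]
1      : [6, 1]
swap   : [1, 6]
over   : [1, 6, 1]
dup    : [1, 6, 1, 1]
rot    : [1, 1, 1, 6]
swap   : [1, 1, 6, 1]
*      : [1, 1, 6]
negate : [1, 1, -6]
-40    : [1, 1, -6, -40]
drop   : [1, 1, -6]
2      : [1, 1, -6, 2]
12     : [1, 1, -6, 2, 12]
drop   : [1, 1, -6, 2]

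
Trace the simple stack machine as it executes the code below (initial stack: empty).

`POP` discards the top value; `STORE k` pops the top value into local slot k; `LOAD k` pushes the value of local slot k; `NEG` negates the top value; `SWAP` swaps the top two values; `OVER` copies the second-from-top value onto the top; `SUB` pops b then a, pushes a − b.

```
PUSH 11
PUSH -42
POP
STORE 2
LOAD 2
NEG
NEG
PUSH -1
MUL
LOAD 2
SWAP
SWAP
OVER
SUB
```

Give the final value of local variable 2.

11

PUSH 11  -> [11]
PUSH -42 -> [11, -42]
POP      -> [11]
STORE 2  -> []
LOAD 2   -> [11]
NEG      -> [-11]
NEG      -> [11]
PUSH -1  -> [11, -1]
MUL      -> [-11]
LOAD 2   -> [-11, 11]
SWAP     -> [11, -11]
SWAP     -> [-11, 11]
OVER     -> [-11, 11, -11]
SUB      -> [-11, 22]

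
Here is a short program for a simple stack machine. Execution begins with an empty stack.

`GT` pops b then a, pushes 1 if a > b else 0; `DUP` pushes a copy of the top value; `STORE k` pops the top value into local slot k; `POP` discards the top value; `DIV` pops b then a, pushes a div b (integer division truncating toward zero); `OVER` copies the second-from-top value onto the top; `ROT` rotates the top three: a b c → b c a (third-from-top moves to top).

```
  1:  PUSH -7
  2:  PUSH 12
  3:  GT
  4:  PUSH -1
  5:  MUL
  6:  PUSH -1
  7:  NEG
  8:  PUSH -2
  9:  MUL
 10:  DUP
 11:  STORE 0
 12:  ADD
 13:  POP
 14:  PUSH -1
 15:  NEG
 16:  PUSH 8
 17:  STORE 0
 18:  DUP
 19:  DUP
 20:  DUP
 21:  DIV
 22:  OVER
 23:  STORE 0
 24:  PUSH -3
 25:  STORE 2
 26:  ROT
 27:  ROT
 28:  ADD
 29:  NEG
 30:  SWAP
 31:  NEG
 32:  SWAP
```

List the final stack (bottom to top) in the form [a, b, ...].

PUSH -7  [-7]
PUSH 12  [-7, 12]
GT       [0]
PUSH -1  [0, -1]
MUL      [0]
PUSH -1  [0, -1]
NEG      [0, 1]
PUSH -2  [0, 1, -2]
MUL      [0, -2]
DUP      [0, -2, -2]
STORE 0  [0, -2]
ADD      [-2]
POP      []
PUSH -1  [-1]
NEG      [1]
PUSH 8   [1, 8]
STORE 0  [1]
DUP      [1, 1]
DUP      [1, 1, 1]
DUP      [1, 1, 1, 1]
DIV      [1, 1, 1]
OVER     [1, 1, 1, 1]
STORE 0  [1, 1, 1]
PUSH -3  [1, 1, 1, -3]
STORE 2  [1, 1, 1]
ROT      [1, 1, 1]
ROT      [1, 1, 1]
ADD      [1, 2]
NEG      [1, -2]
SWAP     [-2, 1]
NEG      [-2, -1]
SWAP     [-1, -2]

[-1, -2]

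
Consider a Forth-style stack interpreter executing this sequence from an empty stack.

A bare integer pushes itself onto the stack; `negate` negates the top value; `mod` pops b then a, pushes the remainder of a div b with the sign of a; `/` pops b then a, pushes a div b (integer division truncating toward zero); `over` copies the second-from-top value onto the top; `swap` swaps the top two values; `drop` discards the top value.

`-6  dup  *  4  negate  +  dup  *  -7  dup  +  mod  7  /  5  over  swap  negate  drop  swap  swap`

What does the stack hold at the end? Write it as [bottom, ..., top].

[0, 0]

-6     → -6
dup    → -6 -6
*      → 36
4      → 36 4
negate → 36 -4
+      → 32
dup    → 32 32
*      → 1024
-7     → 1024 -7
dup    → 1024 -7 -7
+      → 1024 -14
mod    → 2
7      → 2 7
/      → 0
5      → 0 5
over   → 0 5 0
swap   → 0 0 5
negate → 0 0 -5
drop   → 0 0
swap   → 0 0
swap   → 0 0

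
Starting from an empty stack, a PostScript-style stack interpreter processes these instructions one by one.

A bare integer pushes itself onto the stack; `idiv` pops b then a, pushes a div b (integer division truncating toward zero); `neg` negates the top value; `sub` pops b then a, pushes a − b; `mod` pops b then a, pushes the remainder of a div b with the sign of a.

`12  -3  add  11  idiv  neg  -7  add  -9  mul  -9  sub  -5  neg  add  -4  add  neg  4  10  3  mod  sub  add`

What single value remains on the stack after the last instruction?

12    12
-3    12 -3
add   9
11    9 11
idiv  0
neg   0
-7    0 -7
add   -7
-9    -7 -9
mul   63
-9    63 -9
sub   72
-5    72 -5
neg   72 5
add   77
-4    77 -4
add   73
neg   -73
4     -73 4
10    -73 4 10
3     -73 4 10 3
mod   -73 4 1
sub   -73 3
add   -70

-70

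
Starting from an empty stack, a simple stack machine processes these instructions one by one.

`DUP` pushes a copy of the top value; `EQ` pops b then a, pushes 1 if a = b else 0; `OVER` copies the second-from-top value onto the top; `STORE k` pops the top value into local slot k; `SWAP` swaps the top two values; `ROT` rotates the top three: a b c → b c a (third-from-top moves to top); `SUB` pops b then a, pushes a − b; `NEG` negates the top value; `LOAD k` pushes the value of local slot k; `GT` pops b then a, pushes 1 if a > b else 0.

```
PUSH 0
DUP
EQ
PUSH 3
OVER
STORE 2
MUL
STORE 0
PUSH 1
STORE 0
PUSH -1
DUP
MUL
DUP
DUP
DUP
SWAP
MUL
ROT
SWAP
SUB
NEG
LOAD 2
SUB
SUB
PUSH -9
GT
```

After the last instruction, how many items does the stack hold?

PUSH 0  : [0]
DUP     : [0, 0]
EQ      : [1]
PUSH 3  : [1, 3]
OVER    : [1, 3, 1]
STORE 2 : [1, 3]
MUL     : [3]
STORE 0 : []
PUSH 1  : [1]
STORE 0 : []
PUSH -1 : [-1]
DUP     : [-1, -1]
MUL     : [1]
DUP     : [1, 1]
DUP     : [1, 1, 1]
DUP     : [1, 1, 1, 1]
SWAP    : [1, 1, 1, 1]
MUL     : [1, 1, 1]
ROT     : [1, 1, 1]
SWAP    : [1, 1, 1]
SUB     : [1, 0]
NEG     : [1, 0]
LOAD 2  : [1, 0, 1]
SUB     : [1, -1]
SUB     : [2]
PUSH -9 : [2, -9]
GT      : [1]

1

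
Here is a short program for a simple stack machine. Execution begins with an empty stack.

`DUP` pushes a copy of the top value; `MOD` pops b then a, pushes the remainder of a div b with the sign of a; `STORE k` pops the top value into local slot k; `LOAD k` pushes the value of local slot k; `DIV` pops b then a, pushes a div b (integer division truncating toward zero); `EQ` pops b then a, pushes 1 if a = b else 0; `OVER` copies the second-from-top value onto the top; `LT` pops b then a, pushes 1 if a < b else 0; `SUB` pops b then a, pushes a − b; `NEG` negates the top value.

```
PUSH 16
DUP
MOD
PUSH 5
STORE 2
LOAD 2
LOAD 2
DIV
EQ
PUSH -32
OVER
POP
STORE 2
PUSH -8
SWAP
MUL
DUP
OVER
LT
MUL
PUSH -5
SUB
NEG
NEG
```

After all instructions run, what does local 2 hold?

PUSH 16   [16]
DUP       [16, 16]
MOD       [0]
PUSH 5    [0, 5]
STORE 2   [0]
LOAD 2    [0, 5]
LOAD 2    [0, 5, 5]
DIV       [0, 1]
EQ        [0]
PUSH -32  [0, -32]
OVER      [0, -32, 0]
POP       [0, -32]
STORE 2   [0]
PUSH -8   [0, -8]
SWAP      [-8, 0]
MUL       [0]
DUP       [0, 0]
OVER      [0, 0, 0]
LT        [0, 0]
MUL       [0]
PUSH -5   [0, -5]
SUB       [5]
NEG       [-5]
NEG       [5]

-32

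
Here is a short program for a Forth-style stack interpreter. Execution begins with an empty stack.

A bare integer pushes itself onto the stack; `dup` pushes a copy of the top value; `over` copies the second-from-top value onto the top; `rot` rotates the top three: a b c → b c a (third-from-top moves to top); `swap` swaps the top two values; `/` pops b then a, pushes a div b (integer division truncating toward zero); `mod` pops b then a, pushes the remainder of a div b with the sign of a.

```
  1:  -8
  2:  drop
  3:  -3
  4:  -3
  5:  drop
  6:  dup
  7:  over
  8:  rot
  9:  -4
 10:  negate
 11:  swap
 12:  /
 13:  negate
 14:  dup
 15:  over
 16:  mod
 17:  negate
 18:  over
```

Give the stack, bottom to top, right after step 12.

-8     -> [-8]
drop   -> []
-3     -> [-3]
-3     -> [-3, -3]
drop   -> [-3]
dup    -> [-3, -3]
over   -> [-3, -3, -3]
rot    -> [-3, -3, -3]
-4     -> [-3, -3, -3, -4]
negate -> [-3, -3, -3, 4]
swap   -> [-3, -3, 4, -3]
/      -> [-3, -3, -1]

[-3, -3, -1]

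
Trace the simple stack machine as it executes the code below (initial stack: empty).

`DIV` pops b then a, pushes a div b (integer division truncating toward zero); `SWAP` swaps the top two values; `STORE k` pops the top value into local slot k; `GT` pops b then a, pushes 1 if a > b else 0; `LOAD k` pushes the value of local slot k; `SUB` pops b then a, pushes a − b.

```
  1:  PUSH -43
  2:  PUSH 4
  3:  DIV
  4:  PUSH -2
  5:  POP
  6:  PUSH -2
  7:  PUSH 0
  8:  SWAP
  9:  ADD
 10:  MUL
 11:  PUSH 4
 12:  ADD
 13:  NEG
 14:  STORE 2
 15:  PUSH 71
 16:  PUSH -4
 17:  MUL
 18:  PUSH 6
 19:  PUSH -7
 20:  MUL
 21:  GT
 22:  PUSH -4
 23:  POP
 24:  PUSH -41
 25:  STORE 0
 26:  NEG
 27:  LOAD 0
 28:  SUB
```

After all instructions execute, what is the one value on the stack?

41

PUSH -43  -43
PUSH 4    -43 4
DIV       -10
PUSH -2   -10 -2
POP       -10
PUSH -2   -10 -2
PUSH 0    -10 -2 0
SWAP      -10 0 -2
ADD       -10 -2
MUL       20
PUSH 4    20 4
ADD       24
NEG       -24
STORE 2   (empty)
PUSH 71   71
PUSH -4   71 -4
MUL       -284
PUSH 6    -284 6
PUSH -7   -284 6 -7
MUL       -284 -42
GT        0
PUSH -4   0 -4
POP       0
PUSH -41  0 -41
STORE 0   0
NEG       0
LOAD 0    0 -41
SUB       41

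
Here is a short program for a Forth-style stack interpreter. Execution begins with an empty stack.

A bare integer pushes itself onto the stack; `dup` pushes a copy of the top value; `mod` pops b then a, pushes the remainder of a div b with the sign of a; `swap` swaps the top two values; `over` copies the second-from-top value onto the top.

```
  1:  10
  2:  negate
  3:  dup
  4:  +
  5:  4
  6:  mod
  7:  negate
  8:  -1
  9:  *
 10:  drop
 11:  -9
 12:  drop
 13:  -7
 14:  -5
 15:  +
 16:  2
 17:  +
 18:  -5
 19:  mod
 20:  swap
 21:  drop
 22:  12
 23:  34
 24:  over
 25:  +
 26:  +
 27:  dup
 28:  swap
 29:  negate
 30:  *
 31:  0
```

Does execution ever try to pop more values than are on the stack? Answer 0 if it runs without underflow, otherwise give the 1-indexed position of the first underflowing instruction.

10     → [10]
negate → [-10]
dup    → [-10, -10]
+      → [-20]
4      → [-20, 4]
mod    → [0]
negate → [0]
-1     → [0, -1]
*      → [0]
drop   → []
-9     → [-9]
drop   → []
-7     → [-7]
-5     → [-7, -5]
+      → [-12]
2      → [-12, 2]
+      → [-10]
-5     → [-10, -5]
mod    → [0]
swap  — needs 2 operands, stack has 1 → underflow

20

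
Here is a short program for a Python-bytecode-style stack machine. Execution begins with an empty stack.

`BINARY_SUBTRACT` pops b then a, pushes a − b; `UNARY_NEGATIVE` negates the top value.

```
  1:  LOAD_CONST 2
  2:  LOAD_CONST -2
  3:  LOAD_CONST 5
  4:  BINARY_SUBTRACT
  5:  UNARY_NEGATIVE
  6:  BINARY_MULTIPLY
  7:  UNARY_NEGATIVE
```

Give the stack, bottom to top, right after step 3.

[2, -2, 5]

LOAD_CONST 2   2
LOAD_CONST -2  2 -2
LOAD_CONST 5   2 -2 5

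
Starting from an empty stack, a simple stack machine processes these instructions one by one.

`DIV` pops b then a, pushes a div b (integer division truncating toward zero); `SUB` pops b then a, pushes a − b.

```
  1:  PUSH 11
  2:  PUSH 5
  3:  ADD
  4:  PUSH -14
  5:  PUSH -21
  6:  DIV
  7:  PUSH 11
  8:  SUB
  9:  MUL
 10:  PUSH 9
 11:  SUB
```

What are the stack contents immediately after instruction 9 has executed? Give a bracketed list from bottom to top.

[-176]

PUSH 11   [11]
PUSH 5    [11, 5]
ADD       [16]
PUSH -14  [16, -14]
PUSH -21  [16, -14, -21]
DIV       [16, 0]
PUSH 11   [16, 0, 11]
SUB       [16, -11]
MUL       [-176]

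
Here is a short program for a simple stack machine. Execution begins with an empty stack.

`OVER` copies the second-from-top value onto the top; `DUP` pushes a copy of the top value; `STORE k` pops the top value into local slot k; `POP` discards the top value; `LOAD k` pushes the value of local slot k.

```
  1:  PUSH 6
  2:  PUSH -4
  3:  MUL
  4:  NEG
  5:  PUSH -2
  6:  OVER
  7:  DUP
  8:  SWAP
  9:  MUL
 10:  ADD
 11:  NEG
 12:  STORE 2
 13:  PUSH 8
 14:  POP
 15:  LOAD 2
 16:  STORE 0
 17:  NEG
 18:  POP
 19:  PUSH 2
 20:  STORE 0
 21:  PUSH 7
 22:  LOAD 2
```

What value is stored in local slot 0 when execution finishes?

2

PUSH 6  : 6
PUSH -4 : 6 -4
MUL     : -24
NEG     : 24
PUSH -2 : 24 -2
OVER    : 24 -2 24
DUP     : 24 -2 24 24
SWAP    : 24 -2 24 24
MUL     : 24 -2 576
ADD     : 24 574
NEG     : 24 -574
STORE 2 : 24
PUSH 8  : 24 8
POP     : 24
LOAD 2  : 24 -574
STORE 0 : 24
NEG     : -24
POP     : (empty)
PUSH 2  : 2
STORE 0 : (empty)
PUSH 7  : 7
LOAD 2  : 7 -574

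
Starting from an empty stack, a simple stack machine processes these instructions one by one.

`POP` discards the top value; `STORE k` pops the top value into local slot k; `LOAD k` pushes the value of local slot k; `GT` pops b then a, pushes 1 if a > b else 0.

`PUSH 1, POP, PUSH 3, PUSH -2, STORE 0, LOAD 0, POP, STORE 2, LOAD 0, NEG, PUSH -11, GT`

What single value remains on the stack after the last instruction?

PUSH 1    1
POP       (empty)
PUSH 3    3
PUSH -2   3 -2
STORE 0   3
LOAD 0    3 -2
POP       3
STORE 2   (empty)
LOAD 0    -2
NEG       2
PUSH -11  2 -11
GT        1

1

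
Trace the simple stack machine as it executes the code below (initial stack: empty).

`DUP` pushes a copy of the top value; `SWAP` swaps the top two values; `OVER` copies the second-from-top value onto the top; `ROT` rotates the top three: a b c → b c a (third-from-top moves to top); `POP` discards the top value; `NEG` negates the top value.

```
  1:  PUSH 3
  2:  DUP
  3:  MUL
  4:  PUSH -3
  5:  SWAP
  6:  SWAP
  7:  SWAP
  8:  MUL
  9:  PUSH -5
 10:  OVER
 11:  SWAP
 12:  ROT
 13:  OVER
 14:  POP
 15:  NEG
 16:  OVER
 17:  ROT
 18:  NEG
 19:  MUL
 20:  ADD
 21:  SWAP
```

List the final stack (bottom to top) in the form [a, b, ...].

[2, -27]

PUSH 3   3
DUP      3 3
MUL      9
PUSH -3  9 -3
SWAP     -3 9
SWAP     9 -3
SWAP     -3 9
MUL      -27
PUSH -5  -27 -5
OVER     -27 -5 -27
SWAP     -27 -27 -5
ROT      -27 -5 -27
OVER     -27 -5 -27 -5
POP      -27 -5 -27
NEG      -27 -5 27
OVER     -27 -5 27 -5
ROT      -27 27 -5 -5
NEG      -27 27 -5 5
MUL      -27 27 -25
ADD      -27 2
SWAP     2 -27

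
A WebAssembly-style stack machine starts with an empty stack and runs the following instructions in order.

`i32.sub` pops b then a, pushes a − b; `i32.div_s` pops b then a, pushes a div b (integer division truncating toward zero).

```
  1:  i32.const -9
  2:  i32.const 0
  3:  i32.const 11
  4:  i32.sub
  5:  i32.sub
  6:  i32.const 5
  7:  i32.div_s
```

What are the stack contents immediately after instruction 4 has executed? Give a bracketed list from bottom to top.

[-9, -11]

i32.const -9 -> [-9]
i32.const 0  -> [-9, 0]
i32.const 11 -> [-9, 0, 11]
i32.sub      -> [-9, -11]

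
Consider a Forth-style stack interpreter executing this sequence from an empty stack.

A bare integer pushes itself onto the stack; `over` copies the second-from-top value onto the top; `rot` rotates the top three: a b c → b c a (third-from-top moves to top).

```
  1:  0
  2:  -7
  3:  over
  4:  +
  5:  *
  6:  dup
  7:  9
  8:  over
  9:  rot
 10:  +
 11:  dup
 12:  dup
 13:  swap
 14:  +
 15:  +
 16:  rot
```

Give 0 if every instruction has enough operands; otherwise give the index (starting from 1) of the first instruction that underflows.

0

0    -> 0
-7   -> 0 -7
over -> 0 -7 0
+    -> 0 -7
*    -> 0
dup  -> 0 0
9    -> 0 0 9
over -> 0 0 9 0
rot  -> 0 9 0 0
+    -> 0 9 0
dup  -> 0 9 0 0
dup  -> 0 9 0 0 0
swap -> 0 9 0 0 0
+    -> 0 9 0 0
+    -> 0 9 0
rot  -> 9 0 0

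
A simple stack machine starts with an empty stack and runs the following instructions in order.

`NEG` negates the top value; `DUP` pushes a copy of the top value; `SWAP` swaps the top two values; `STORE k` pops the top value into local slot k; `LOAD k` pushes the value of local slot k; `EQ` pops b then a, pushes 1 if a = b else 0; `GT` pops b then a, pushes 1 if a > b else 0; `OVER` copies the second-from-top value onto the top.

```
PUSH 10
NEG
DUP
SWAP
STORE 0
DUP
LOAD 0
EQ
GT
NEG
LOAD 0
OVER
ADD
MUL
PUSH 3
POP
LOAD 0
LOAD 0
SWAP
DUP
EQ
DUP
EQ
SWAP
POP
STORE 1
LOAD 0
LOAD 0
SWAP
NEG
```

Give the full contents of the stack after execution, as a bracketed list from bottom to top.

[0, -10, 10]

PUSH 10 -> [10]
NEG     -> [-10]
DUP     -> [-10, -10]
SWAP    -> [-10, -10]
STORE 0 -> [-10]
DUP     -> [-10, -10]
LOAD 0  -> [-10, -10, -10]
EQ      -> [-10, 1]
GT      -> [0]
NEG     -> [0]
LOAD 0  -> [0, -10]
OVER    -> [0, -10, 0]
ADD     -> [0, -10]
MUL     -> [0]
PUSH 3  -> [0, 3]
POP     -> [0]
LOAD 0  -> [0, -10]
LOAD 0  -> [0, -10, -10]
SWAP    -> [0, -10, -10]
DUP     -> [0, -10, -10, -10]
EQ      -> [0, -10, 1]
DUP     -> [0, -10, 1, 1]
EQ      -> [0, -10, 1]
SWAP    -> [0, 1, -10]
POP     -> [0, 1]
STORE 1 -> [0]
LOAD 0  -> [0, -10]
LOAD 0  -> [0, -10, -10]
SWAP    -> [0, -10, -10]
NEG     -> [0, -10, 10]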